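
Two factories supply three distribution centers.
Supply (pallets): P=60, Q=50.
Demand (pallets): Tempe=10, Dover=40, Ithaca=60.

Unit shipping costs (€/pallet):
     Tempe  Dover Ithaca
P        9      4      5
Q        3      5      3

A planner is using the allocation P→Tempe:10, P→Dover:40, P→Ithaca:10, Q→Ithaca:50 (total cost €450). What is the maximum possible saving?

Current plan cost = 10·9 + 40·4 + 10·5 + 50·3 = €450.
Optimal plan:
  P–Dover: 40 × €4 = €160
  P–Ithaca: 20 × €5 = €100
  Q–Tempe: 10 × €3 = €30
  Q–Ithaca: 40 × €3 = €120
Optimal cost = €410.
Saving = 450 − 410 = €40.

40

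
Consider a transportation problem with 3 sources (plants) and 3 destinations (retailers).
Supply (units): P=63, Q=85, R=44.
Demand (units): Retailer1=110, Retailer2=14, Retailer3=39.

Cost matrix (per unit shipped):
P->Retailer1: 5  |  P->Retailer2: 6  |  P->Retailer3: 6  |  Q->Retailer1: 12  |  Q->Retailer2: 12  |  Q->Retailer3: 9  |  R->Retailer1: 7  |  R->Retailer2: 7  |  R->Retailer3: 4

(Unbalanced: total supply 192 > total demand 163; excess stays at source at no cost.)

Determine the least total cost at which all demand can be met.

One minimum-cost allocation:
  P→Retailer1: 63 × 5 = 315
  Q→Retailer1: 42 × 12 = 504
  Q→Retailer2: 14 × 12 = 168
  R→Retailer1: 5 × 7 = 35
  R→Retailer3: 39 × 4 = 156
Total = 315 + 504 + 168 + 35 + 156 = 1178.
(Supply check: P ships 63; Q ships 56; R ships 44.)

1178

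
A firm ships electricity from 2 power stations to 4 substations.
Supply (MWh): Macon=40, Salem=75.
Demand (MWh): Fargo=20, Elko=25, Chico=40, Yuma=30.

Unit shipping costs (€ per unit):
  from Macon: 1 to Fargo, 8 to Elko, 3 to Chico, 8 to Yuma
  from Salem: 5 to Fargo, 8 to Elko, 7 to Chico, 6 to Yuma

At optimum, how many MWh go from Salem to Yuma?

Solving gives:
  Macon to Fargo: 20 × €1 = €20
  Macon to Chico: 20 × €3 = €60
  Salem to Elko: 25 × €8 = €200
  Salem to Chico: 20 × €7 = €140
  Salem to Yuma: 30 × €6 = €180
Total cost = €600.
So Salem→Yuma carries 30 MWh.

30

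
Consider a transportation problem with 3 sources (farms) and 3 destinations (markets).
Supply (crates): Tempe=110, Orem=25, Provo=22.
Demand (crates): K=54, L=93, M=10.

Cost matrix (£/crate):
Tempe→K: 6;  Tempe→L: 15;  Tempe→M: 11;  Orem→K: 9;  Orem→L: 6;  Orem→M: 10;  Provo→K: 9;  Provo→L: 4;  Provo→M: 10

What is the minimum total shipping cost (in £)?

One minimum-cost allocation:
  Tempe->K: 54 × £6 = £324
  Tempe->L: 46 × £15 = £690
  Tempe->M: 10 × £11 = £110
  Orem->L: 25 × £6 = £150
  Provo->L: 22 × £4 = £88
Total = 324 + 690 + 110 + 150 + 88 = £1362.

1362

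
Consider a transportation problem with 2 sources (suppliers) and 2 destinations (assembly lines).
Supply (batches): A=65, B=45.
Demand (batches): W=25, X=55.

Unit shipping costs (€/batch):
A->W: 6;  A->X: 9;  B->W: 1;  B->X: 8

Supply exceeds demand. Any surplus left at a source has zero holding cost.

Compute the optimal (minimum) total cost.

500

A cheapest plan:
  A to X: 35 × €9 = €315
  B to W: 25 × €1 = €25
  B to X: 20 × €8 = €160
Total = 315 + 25 + 160 = €500.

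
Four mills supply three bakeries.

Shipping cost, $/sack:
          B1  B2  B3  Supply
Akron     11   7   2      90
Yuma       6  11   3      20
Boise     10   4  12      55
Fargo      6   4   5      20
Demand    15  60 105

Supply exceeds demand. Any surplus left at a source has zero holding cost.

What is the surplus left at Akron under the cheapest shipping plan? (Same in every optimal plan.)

An optimal plan:
  Akron→B3: 90 × $2 = $180
  Yuma→B1: 5 × $6 = $30
  Yuma→B3: 15 × $3 = $45
  Boise→B2: 55 × $4 = $220
  Fargo→B1: 10 × $6 = $60
  Fargo→B2: 5 × $4 = $20
Total cost = $555.
Akron ships 90 of its 90, leaving 0.

0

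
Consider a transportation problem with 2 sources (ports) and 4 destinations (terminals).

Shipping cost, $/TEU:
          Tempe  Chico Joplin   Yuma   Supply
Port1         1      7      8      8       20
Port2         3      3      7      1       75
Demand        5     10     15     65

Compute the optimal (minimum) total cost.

One minimum-cost allocation:
  Port1 to Tempe: 5 × $1 = $5
  Port1 to Joplin: 15 × $8 = $120
  Port2 to Chico: 10 × $3 = $30
  Port2 to Yuma: 65 × $1 = $65
Total = 5 + 120 + 30 + 65 = $220.

220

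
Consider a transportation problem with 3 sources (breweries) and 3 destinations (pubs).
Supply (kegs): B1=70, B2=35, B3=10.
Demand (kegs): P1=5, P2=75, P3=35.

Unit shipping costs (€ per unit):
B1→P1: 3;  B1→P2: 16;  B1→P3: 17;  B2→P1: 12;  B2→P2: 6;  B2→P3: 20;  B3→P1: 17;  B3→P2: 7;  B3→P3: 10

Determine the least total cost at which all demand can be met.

1370

Optimal allocation:
  B1->P1: 5 kegs
  B1->P2: 30 kegs
  B1->P3: 35 kegs
  B2->P2: 35 kegs
  B3->P2: 10 kegs
Total cost = €1370.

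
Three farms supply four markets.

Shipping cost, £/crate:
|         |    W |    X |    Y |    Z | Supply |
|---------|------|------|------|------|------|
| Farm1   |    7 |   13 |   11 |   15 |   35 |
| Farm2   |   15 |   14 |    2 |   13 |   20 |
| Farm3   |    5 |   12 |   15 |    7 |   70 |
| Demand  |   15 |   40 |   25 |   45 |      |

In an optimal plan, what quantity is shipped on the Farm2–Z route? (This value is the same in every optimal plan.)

0

Optimal shipments:
  Farm1–X: 30 crates
  Farm1–Y: 5 crates
  Farm2–Y: 20 crates
  Farm3–W: 15 crates
  Farm3–X: 10 crates
  Farm3–Z: 45 crates
Total cost = £995.
The route Farm2→Z is not used.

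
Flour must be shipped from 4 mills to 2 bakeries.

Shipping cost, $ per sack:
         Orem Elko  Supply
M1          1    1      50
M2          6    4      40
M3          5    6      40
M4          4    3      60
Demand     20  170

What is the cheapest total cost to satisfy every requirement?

One minimum-cost allocation:
  M1→Elko: 50 sacks
  M2→Elko: 40 sacks
  M3→Orem: 20 sacks
  M3→Elko: 20 sacks
  M4→Elko: 60 sacks
Total cost = $610.

610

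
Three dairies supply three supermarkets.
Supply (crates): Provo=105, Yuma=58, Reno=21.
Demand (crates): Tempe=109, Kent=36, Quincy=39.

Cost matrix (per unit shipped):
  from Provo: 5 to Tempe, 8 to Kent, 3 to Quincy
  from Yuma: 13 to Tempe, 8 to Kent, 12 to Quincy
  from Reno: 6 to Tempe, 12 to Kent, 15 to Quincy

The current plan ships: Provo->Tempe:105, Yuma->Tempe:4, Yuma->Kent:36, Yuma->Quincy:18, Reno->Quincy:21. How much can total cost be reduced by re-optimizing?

249

Current plan cost = 105·5 + 4·13 + 36·8 + 18·12 + 21·15 = 1396.
Optimal plan:
  Provo->Tempe: 66 × 5 = 330
  Provo->Quincy: 39 × 3 = 117
  Yuma->Tempe: 22 × 13 = 286
  Yuma->Kent: 36 × 8 = 288
  Reno->Tempe: 21 × 6 = 126
Optimal cost = 1147.
Saving = 1396 − 1147 = 249.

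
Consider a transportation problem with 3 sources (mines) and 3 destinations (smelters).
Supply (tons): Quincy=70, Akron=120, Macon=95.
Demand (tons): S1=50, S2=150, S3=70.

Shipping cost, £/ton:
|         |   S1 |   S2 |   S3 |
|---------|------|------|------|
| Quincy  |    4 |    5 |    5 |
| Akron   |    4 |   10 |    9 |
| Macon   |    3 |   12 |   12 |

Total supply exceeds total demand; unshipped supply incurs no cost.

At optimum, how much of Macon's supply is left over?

15

An optimal plan:
  Quincy to S2: 70 × £5 = £350
  Akron to S2: 50 × £10 = £500
  Akron to S3: 70 × £9 = £630
  Macon to S1: 50 × £3 = £150
  Macon to S2: 30 × £12 = £360
Total cost = £1990.
Macon ships 80 of its 95, leaving 15.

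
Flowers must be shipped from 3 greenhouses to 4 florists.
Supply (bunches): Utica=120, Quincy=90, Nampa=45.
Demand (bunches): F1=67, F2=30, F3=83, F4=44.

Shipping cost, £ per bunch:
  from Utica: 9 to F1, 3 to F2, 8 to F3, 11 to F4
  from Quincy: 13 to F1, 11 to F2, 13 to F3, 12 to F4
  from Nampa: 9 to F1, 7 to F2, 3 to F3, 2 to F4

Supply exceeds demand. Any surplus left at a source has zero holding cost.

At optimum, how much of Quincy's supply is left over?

An optimal plan:
  Utica->F1: 8 bunches
  Utica->F2: 30 bunches
  Utica->F3: 82 bunches
  Quincy->F1: 59 bunches
  Nampa->F3: 1 bunches
  Nampa->F4: 44 bunches
Total cost = £1676.
Quincy ships 59 of its 90, leaving 31.

31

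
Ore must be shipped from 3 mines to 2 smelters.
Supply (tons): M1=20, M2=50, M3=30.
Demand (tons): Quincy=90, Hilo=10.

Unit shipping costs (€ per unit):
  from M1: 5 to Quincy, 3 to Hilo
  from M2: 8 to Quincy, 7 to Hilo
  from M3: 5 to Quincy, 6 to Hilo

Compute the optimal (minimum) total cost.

630

One minimum-cost allocation:
  M1–Quincy: 10 × €5 = €50
  M1–Hilo: 10 × €3 = €30
  M2–Quincy: 50 × €8 = €400
  M3–Quincy: 30 × €5 = €150
Total = 50 + 30 + 400 + 150 = €630.
(Supply check: M1 ships 20; M2 ships 50; M3 ships 30.)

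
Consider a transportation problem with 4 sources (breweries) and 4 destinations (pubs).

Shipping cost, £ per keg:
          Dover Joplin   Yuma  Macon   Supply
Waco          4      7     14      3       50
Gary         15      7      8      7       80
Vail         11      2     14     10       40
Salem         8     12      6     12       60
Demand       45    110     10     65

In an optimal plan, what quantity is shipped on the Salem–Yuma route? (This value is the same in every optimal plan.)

Optimal shipments:
  Waco to Macon: 50 × £3 = £150
  Gary to Joplin: 65 × £7 = £455
  Gary to Macon: 15 × £7 = £105
  Vail to Joplin: 40 × £2 = £80
  Salem to Dover: 45 × £8 = £360
  Salem to Joplin: 5 × £12 = £60
  Salem to Yuma: 10 × £6 = £60
Total cost = £1270.
So Salem→Yuma carries 10 kegs.

10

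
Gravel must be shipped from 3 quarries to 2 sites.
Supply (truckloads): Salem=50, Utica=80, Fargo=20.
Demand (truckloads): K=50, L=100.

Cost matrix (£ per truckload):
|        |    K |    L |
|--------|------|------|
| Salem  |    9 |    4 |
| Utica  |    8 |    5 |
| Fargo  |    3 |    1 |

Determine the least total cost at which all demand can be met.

Optimal allocation:
  Salem->L: 50 × £4 = £200
  Utica->K: 30 × £8 = £240
  Utica->L: 50 × £5 = £250
  Fargo->K: 20 × £3 = £60
Total = 200 + 240 + 250 + 60 = £750.
(Supply check: Salem ships 50; Utica ships 80; Fargo ships 20.)

750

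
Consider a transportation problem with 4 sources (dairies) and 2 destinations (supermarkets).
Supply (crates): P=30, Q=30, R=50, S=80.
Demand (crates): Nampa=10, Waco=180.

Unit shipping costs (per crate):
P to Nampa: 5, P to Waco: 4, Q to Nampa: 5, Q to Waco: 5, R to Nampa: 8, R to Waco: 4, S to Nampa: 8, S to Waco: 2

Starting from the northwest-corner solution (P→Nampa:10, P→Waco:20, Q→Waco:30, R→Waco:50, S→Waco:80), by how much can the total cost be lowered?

10

Current plan cost = 10·5 + 20·4 + 30·5 + 50·4 + 80·2 = 640.
Optimal plan:
  P–Waco: 30 × 4 = 120
  Q–Nampa: 10 × 5 = 50
  Q–Waco: 20 × 5 = 100
  R–Waco: 50 × 4 = 200
  S–Waco: 80 × 2 = 160
Optimal cost = 630.
Saving = 640 − 630 = 10.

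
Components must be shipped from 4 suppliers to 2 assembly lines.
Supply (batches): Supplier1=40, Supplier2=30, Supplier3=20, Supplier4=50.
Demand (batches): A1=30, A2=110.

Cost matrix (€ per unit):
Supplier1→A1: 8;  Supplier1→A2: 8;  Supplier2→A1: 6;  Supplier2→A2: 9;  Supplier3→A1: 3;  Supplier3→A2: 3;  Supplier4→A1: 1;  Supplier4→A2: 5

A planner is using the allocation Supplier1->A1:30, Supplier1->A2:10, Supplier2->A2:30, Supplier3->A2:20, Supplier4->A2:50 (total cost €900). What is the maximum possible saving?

120

Current plan cost = 30·8 + 10·8 + 30·9 + 20·3 + 50·5 = €900.
Optimal plan:
  Supplier1->A2: 40 × €8 = €320
  Supplier2->A2: 30 × €9 = €270
  Supplier3->A2: 20 × €3 = €60
  Supplier4->A1: 30 × €1 = €30
  Supplier4->A2: 20 × €5 = €100
Optimal cost = €780.
Saving = 900 − 780 = €120.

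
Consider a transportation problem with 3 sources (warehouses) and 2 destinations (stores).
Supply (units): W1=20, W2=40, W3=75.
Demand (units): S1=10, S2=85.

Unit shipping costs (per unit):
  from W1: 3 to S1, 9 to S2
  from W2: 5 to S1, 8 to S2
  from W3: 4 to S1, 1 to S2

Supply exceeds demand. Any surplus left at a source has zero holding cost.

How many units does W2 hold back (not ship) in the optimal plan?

Minimum-cost shipments:
  W1->S1: 10 × 3 = 30
  W2->S2: 10 × 8 = 80
  W3->S2: 75 × 1 = 75
Total cost = 185.
W2 ships 10 of its 40, leaving 30.

30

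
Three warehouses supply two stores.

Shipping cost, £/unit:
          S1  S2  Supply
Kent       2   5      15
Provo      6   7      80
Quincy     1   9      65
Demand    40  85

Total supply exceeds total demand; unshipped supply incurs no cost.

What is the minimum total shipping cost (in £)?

An optimal shipping plan:
  Kent to S2: 15 × £5 = £75
  Provo to S2: 70 × £7 = £490
  Quincy to S1: 40 × £1 = £40
Total = 75 + 490 + 40 = £605.

605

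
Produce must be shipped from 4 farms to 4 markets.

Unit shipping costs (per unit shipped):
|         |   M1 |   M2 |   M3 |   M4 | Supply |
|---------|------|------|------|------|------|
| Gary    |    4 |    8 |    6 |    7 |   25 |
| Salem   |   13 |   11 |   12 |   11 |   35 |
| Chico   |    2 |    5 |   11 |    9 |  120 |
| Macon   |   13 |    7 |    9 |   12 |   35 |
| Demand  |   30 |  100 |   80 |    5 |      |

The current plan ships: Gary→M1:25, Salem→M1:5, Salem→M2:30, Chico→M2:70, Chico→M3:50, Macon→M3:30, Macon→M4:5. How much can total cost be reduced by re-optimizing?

Current plan cost = 25·4 + 5·13 + 30·11 + 70·5 + 50·11 + 30·9 + 5·12 = 1725.
Optimal plan:
  Gary to M3: 25 × 6 = 150
  Salem to M3: 30 × 12 = 360
  Salem to M4: 5 × 11 = 55
  Chico to M1: 30 × 2 = 60
  Chico to M2: 90 × 5 = 450
  Macon to M2: 10 × 7 = 70
  Macon to M3: 25 × 9 = 225
Optimal cost = 1370.
Saving = 1725 − 1370 = 355.

355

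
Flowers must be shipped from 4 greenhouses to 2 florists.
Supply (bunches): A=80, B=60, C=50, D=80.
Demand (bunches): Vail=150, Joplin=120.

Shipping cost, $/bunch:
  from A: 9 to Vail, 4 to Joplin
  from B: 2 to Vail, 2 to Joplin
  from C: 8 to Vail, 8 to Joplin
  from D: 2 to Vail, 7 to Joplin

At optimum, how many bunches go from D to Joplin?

0

The minimum-cost plan:
  A->Joplin: 80 × $4 = $320
  B->Vail: 60 × $2 = $120
  C->Vail: 10 × $8 = $80
  C->Joplin: 40 × $8 = $320
  D->Vail: 80 × $2 = $160
Total cost = $1000.
The route D→Joplin is not used.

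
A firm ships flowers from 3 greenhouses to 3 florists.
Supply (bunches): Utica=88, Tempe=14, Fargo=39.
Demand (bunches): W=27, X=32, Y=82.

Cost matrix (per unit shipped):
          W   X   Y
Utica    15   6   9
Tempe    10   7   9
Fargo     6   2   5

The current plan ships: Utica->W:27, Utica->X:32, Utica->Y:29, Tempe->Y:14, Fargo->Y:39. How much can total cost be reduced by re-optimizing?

135

Current plan cost = 27·15 + 32·6 + 29·9 + 14·9 + 39·5 = 1179.
Optimal plan:
  Utica–X: 6 × 6 = 36
  Utica–Y: 82 × 9 = 738
  Tempe–W: 14 × 10 = 140
  Fargo–W: 13 × 6 = 78
  Fargo–X: 26 × 2 = 52
Optimal cost = 1044.
Saving = 1179 − 1044 = 135.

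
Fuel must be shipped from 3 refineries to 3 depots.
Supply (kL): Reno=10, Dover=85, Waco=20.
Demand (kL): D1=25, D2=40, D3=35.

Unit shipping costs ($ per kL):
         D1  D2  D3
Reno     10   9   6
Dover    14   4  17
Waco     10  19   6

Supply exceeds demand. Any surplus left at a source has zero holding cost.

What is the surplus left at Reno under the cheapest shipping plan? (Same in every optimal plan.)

Minimum-cost shipments:
  Reno->D3: 10 × $6 = $60
  Dover->D1: 25 × $14 = $350
  Dover->D2: 40 × $4 = $160
  Dover->D3: 5 × $17 = $85
  Waco->D3: 20 × $6 = $120
Total cost = $775.
Reno ships 10 of its 10, leaving 0.

0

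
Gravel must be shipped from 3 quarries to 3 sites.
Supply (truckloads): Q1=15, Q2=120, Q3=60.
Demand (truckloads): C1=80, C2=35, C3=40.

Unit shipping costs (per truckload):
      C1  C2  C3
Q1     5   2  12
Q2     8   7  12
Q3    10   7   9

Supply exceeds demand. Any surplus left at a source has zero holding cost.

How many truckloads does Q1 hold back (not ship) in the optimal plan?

An optimal plan:
  Q1–C2: 15 × 2 = 30
  Q2–C1: 80 × 8 = 640
  Q2–C2: 20 × 7 = 140
  Q3–C3: 40 × 9 = 360
Total cost = 1170.
Q1 ships 15 of its 15, leaving 0.

0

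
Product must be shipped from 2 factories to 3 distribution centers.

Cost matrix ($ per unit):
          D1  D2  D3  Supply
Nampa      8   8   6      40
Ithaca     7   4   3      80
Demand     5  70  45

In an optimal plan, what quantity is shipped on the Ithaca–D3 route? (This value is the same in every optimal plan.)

Solving gives:
  Nampa→D1: 5 × $8 = $40
  Nampa→D3: 35 × $6 = $210
  Ithaca→D2: 70 × $4 = $280
  Ithaca→D3: 10 × $3 = $30
Total cost = $560.
So Ithaca→D3 carries 10 pallets.

10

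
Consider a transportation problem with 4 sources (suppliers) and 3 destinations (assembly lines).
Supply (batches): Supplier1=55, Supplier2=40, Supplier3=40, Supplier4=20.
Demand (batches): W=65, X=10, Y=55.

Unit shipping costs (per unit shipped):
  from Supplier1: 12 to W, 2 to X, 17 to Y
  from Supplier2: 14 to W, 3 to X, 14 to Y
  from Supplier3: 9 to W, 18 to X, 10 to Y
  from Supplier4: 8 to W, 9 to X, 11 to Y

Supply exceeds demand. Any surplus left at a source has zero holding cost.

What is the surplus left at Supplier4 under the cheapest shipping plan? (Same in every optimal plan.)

Minimum-cost shipments:
  Supplier1→W: 45 × 12 = 540
  Supplier1→X: 10 × 2 = 20
  Supplier2→Y: 15 × 14 = 210
  Supplier3→Y: 40 × 10 = 400
  Supplier4→W: 20 × 8 = 160
Total cost = 1330.
Supplier4 ships 20 of its 20, leaving 0.

0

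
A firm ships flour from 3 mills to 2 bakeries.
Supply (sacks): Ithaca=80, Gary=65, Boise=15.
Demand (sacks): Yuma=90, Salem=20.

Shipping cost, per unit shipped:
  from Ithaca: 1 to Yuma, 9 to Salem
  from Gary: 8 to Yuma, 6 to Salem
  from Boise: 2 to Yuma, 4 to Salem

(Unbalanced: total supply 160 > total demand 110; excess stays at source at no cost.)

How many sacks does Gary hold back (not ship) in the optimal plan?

An optimal plan:
  Ithaca->Yuma: 80 × 1 = 80
  Gary->Salem: 15 × 6 = 90
  Boise->Yuma: 10 × 2 = 20
  Boise->Salem: 5 × 4 = 20
Total cost = 210.
Gary ships 15 of its 65, leaving 50.

50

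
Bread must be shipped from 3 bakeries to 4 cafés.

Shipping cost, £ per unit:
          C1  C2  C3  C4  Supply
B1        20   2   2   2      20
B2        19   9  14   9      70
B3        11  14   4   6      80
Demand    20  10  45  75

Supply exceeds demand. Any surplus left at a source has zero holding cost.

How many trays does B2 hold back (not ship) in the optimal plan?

Minimum-cost shipments:
  B1–C4: 20 × £2 = £40
  B2–C2: 10 × £9 = £90
  B2–C4: 40 × £9 = £360
  B3–C1: 20 × £11 = £220
  B3–C3: 45 × £4 = £180
  B3–C4: 15 × £6 = £90
Total cost = £980.
B2 ships 50 of its 70, leaving 20.

20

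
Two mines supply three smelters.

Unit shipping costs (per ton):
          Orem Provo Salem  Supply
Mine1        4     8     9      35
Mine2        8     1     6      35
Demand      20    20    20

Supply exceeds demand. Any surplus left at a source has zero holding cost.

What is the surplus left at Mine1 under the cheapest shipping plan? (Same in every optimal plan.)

10

An optimal plan:
  Mine1–Orem: 20 × 4 = 80
  Mine1–Salem: 5 × 9 = 45
  Mine2–Provo: 20 × 1 = 20
  Mine2–Salem: 15 × 6 = 90
Total cost = 235.
Mine1 ships 25 of its 35, leaving 10.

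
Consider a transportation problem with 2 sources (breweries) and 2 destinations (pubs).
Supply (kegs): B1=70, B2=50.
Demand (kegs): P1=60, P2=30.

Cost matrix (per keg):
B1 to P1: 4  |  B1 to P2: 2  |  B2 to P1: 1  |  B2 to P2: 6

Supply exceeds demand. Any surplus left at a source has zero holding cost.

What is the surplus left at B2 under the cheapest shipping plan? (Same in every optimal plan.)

An optimal plan:
  B1→P1: 10 × 4 = 40
  B1→P2: 30 × 2 = 60
  B2→P1: 50 × 1 = 50
Total cost = 150.
B2 ships 50 of its 50, leaving 0.

0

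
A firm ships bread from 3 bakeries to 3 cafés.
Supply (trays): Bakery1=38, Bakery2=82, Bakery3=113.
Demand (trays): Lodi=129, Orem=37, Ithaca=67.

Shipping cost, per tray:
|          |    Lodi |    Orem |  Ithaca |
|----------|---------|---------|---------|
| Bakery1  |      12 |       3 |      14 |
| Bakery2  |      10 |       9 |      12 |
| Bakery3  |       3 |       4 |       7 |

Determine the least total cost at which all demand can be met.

1416

An optimal shipping plan:
  Bakery1->Orem: 37 × 3 = 111
  Bakery1->Ithaca: 1 × 14 = 14
  Bakery2->Lodi: 16 × 10 = 160
  Bakery2->Ithaca: 66 × 12 = 792
  Bakery3->Lodi: 113 × 3 = 339
Total = 111 + 14 + 160 + 792 + 339 = 1416.
(Supply check: Bakery1 ships 38; Bakery2 ships 82; Bakery3 ships 113.)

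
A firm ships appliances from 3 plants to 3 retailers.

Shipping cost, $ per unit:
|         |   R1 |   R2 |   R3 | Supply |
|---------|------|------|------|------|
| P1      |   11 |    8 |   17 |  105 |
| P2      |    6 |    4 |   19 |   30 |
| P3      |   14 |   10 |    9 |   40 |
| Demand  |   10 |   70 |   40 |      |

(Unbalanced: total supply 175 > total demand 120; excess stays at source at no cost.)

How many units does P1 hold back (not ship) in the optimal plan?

Minimum-cost shipments:
  P1–R2: 50 units
  P2–R1: 10 units
  P2–R2: 20 units
  P3–R3: 40 units
Total cost = $900.
P1 ships 50 of its 105, leaving 55.

55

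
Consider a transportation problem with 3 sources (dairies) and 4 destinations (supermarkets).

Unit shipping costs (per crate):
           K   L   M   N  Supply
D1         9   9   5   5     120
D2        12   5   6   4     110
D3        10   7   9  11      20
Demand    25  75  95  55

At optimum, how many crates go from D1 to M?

Optimal shipments:
  D1–K: 5 × 9 = 45
  D1–M: 95 × 5 = 475
  D1–N: 20 × 5 = 100
  D2–L: 75 × 5 = 375
  D2–N: 35 × 4 = 140
  D3–K: 20 × 10 = 200
Total cost = 1335.
So D1→M carries 95 crates.

95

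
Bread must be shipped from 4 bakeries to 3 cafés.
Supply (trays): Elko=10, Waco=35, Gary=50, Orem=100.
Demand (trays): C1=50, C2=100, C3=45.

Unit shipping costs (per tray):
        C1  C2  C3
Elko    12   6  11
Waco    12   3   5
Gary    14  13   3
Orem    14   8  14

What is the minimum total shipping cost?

One minimum-cost allocation:
  Elko–C2: 10 trays
  Waco–C2: 35 trays
  Gary–C1: 5 trays
  Gary–C3: 45 trays
  Orem–C1: 45 trays
  Orem–C2: 55 trays
Total cost = 1440.
(Supply check: Elko ships 10; Waco ships 35; Gary ships 50; Orem ships 100.)

1440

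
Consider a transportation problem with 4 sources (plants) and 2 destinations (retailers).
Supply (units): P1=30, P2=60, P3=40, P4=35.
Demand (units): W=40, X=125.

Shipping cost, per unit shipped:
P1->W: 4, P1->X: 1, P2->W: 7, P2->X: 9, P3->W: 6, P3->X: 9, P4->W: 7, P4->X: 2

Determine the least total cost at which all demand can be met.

880

An optimal shipping plan:
  P1->X: 30 × 1 = 30
  P2->X: 60 × 9 = 540
  P3->W: 40 × 6 = 240
  P4->X: 35 × 2 = 70
Total = 30 + 540 + 240 + 70 = 880.
(Supply check: P1 ships 30; P2 ships 60; P3 ships 40; P4 ships 35.)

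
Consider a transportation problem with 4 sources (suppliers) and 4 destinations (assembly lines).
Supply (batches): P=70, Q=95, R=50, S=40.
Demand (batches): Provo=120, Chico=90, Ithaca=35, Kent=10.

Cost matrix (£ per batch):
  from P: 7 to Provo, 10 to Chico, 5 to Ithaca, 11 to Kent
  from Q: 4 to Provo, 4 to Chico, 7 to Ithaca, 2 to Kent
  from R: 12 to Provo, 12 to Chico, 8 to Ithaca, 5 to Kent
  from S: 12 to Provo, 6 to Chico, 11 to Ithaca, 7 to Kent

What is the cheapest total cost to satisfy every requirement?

One minimum-cost allocation:
  P–Provo: 70 × £7 = £490
  Q–Provo: 45 × £4 = £180
  Q–Chico: 50 × £4 = £200
  R–Provo: 5 × £12 = £60
  R–Ithaca: 35 × £8 = £280
  R–Kent: 10 × £5 = £50
  S–Chico: 40 × £6 = £240
Total = 490 + 180 + 200 + 60 + 280 + 50 + 240 = £1500.

1500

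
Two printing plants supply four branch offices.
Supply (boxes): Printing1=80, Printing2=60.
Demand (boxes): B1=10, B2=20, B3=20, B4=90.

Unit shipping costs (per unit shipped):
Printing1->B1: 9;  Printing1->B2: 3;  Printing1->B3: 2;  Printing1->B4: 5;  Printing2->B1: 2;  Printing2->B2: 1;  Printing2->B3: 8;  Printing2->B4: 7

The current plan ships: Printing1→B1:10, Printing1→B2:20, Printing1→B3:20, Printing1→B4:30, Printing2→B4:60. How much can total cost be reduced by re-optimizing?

170

Current plan cost = 10·9 + 20·3 + 20·2 + 30·5 + 60·7 = 760.
Optimal plan:
  Printing1→B3: 20 × 2 = 40
  Printing1→B4: 60 × 5 = 300
  Printing2→B1: 10 × 2 = 20
  Printing2→B2: 20 × 1 = 20
  Printing2→B4: 30 × 7 = 210
Optimal cost = 590.
Saving = 760 − 590 = 170.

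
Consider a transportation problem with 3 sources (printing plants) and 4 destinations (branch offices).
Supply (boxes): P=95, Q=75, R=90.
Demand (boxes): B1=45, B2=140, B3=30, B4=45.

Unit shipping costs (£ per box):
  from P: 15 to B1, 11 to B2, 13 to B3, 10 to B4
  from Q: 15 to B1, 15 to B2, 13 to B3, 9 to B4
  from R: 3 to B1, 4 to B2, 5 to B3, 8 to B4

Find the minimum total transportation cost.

2155

Optimal allocation:
  P→B2: 95 × £11 = £1045
  Q→B3: 30 × £13 = £390
  Q→B4: 45 × £9 = £405
  R→B1: 45 × £3 = £135
  R→B2: 45 × £4 = £180
Total = 1045 + 390 + 405 + 135 + 180 = £2155.
(Supply check: P ships 95; Q ships 75; R ships 90.)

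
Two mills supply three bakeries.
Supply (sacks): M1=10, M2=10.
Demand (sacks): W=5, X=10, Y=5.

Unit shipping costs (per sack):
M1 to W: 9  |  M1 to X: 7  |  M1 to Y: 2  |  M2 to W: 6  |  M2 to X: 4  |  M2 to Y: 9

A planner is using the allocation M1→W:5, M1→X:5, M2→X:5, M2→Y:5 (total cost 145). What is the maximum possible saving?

Current plan cost = 5·9 + 5·7 + 5·4 + 5·9 = 145.
Optimal plan:
  M1 to W: 5 × 9 = 45
  M1 to Y: 5 × 2 = 10
  M2 to X: 10 × 4 = 40
Optimal cost = 95.
Saving = 145 − 95 = 50.

50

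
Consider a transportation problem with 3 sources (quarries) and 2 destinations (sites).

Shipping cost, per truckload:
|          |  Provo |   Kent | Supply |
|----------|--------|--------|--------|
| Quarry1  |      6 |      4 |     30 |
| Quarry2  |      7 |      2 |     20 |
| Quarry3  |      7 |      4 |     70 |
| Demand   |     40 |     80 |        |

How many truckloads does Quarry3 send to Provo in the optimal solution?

Optimal shipments:
  Quarry1 to Provo: 30 × 6 = 180
  Quarry2 to Kent: 20 × 2 = 40
  Quarry3 to Provo: 10 × 7 = 70
  Quarry3 to Kent: 60 × 4 = 240
Total cost = 530.
So Quarry3→Provo carries 10 truckloads.

10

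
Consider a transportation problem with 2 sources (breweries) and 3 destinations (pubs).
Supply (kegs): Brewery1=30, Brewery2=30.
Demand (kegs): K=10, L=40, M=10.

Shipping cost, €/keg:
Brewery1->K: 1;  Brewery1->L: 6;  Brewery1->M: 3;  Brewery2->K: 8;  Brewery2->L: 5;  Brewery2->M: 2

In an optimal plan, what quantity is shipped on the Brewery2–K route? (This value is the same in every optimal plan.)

0

The minimum-cost plan:
  Brewery1→K: 10 kegs
  Brewery1→L: 10 kegs
  Brewery1→M: 10 kegs
  Brewery2→L: 30 kegs
Total cost = €250.
The route Brewery2→K is not used.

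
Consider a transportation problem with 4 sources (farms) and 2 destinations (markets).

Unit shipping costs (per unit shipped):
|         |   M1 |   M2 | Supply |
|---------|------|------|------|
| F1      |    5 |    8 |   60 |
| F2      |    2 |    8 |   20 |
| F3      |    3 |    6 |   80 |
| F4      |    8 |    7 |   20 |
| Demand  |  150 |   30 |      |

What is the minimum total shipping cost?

750

A cheapest plan:
  F1→M1: 50 × 5 = 250
  F1→M2: 10 × 8 = 80
  F2→M1: 20 × 2 = 40
  F3→M1: 80 × 3 = 240
  F4→M2: 20 × 7 = 140
Total = 250 + 80 + 40 + 240 + 140 = 750.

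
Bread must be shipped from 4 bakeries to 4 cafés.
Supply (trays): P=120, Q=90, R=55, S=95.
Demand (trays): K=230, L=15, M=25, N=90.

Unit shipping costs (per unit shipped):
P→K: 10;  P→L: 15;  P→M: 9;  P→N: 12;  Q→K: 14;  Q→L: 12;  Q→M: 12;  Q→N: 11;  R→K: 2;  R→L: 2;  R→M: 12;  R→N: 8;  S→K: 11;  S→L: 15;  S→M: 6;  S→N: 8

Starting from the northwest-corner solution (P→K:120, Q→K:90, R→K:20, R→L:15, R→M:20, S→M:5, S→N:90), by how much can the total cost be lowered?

330

Current plan cost = 120·10 + 90·14 + 20·2 + 15·2 + 20·12 + 5·6 + 90·8 = 3520.
Optimal plan:
  P–K: 120 × 10 = 1200
  Q–L: 15 × 12 = 180
  Q–N: 75 × 11 = 825
  R–K: 55 × 2 = 110
  S–K: 55 × 11 = 605
  S–M: 25 × 6 = 150
  S–N: 15 × 8 = 120
Optimal cost = 3190.
Saving = 3520 − 3190 = 330.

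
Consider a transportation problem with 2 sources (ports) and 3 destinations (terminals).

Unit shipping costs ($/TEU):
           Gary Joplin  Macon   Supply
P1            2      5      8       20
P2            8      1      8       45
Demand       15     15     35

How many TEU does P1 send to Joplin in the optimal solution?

0

The minimum-cost plan:
  P1->Gary: 15 × $2 = $30
  P1->Macon: 5 × $8 = $40
  P2->Joplin: 15 × $1 = $15
  P2->Macon: 30 × $8 = $240
Total cost = $325.
The route P1→Joplin is not used.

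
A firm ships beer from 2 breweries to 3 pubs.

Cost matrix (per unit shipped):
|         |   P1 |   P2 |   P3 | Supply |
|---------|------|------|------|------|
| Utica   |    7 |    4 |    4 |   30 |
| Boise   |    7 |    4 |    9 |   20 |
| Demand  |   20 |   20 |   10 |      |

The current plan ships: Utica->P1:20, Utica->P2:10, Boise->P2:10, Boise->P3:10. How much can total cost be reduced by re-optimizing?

50

Current plan cost = 20·7 + 10·4 + 10·4 + 10·9 = 310.
Optimal plan:
  Utica to P1: 20 × 7 = 140
  Utica to P3: 10 × 4 = 40
  Boise to P2: 20 × 4 = 80
Optimal cost = 260.
Saving = 310 − 260 = 50.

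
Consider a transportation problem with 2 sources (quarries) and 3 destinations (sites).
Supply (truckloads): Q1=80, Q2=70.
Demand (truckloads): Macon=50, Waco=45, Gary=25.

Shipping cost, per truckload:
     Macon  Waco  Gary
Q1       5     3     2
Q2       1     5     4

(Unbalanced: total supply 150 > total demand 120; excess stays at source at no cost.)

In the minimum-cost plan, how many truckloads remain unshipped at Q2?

20

An optimal plan:
  Q1–Waco: 45 truckloads
  Q1–Gary: 25 truckloads
  Q2–Macon: 50 truckloads
Total cost = 235.
Q2 ships 50 of its 70, leaving 20.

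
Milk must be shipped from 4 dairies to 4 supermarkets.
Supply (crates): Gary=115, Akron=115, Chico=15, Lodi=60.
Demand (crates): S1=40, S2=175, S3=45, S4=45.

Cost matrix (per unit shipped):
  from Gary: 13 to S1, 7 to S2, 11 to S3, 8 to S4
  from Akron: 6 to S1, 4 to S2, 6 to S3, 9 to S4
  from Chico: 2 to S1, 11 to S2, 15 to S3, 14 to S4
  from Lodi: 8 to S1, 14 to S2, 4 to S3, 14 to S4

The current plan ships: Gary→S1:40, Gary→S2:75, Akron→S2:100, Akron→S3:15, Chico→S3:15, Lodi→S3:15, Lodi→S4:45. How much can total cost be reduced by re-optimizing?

790

Current plan cost = 40·13 + 75·7 + 100·4 + 15·6 + 15·15 + 15·4 + 45·14 = 2450.
Optimal plan:
  Gary–S2: 70 × 7 = 490
  Gary–S4: 45 × 8 = 360
  Akron–S1: 10 × 6 = 60
  Akron–S2: 105 × 4 = 420
  Chico–S1: 15 × 2 = 30
  Lodi–S1: 15 × 8 = 120
  Lodi–S3: 45 × 4 = 180
Optimal cost = 1660.
Saving = 2450 − 1660 = 790.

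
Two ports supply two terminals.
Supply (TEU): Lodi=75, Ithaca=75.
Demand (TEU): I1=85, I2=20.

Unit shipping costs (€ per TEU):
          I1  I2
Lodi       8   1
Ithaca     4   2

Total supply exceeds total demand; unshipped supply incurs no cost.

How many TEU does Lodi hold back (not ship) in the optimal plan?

Minimum-cost shipments:
  Lodi→I1: 10 TEU
  Lodi→I2: 20 TEU
  Ithaca→I1: 75 TEU
Total cost = €400.
Lodi ships 30 of its 75, leaving 45.

45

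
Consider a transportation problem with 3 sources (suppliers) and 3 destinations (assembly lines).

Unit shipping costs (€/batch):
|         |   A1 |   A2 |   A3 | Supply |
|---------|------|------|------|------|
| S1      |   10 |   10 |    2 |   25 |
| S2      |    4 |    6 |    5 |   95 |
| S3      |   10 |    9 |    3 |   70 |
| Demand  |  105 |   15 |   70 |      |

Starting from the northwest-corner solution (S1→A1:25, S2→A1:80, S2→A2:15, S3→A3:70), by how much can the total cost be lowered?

Current plan cost = 25·10 + 80·4 + 15·6 + 70·3 = €870.
Optimal plan:
  S1->A3: 25 × €2 = €50
  S2->A1: 95 × €4 = €380
  S3->A1: 10 × €10 = €100
  S3->A2: 15 × €9 = €135
  S3->A3: 45 × €3 = €135
Optimal cost = €800.
Saving = 870 − 800 = €70.

70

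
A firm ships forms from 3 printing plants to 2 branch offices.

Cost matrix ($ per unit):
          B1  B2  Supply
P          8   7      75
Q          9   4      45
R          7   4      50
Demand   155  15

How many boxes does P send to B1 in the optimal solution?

Optimal shipments:
  P to B1: 75 × $8 = $600
  Q to B1: 30 × $9 = $270
  Q to B2: 15 × $4 = $60
  R to B1: 50 × $7 = $350
Total cost = $1280.
So P→B1 carries 75 boxes.

75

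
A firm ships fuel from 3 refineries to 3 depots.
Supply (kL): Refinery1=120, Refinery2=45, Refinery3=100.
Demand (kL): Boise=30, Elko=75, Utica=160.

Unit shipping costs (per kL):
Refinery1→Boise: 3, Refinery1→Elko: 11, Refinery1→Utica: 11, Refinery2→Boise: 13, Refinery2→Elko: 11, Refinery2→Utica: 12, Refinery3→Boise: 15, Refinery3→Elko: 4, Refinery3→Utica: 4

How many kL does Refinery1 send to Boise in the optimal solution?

30

Optimal shipments:
  Refinery1 to Boise: 30 × 3 = 90
  Refinery1 to Utica: 90 × 11 = 990
  Refinery2 to Elko: 45 × 11 = 495
  Refinery3 to Elko: 30 × 4 = 120
  Refinery3 to Utica: 70 × 4 = 280
Total cost = 1975.
So Refinery1→Boise carries 30 kL.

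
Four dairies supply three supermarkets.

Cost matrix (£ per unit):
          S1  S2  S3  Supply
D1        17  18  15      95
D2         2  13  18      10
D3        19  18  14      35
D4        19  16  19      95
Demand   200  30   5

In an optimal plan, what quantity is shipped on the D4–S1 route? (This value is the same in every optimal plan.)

65

Optimal shipments:
  D1–S1: 95 crates
  D2–S1: 10 crates
  D3–S1: 30 crates
  D3–S3: 5 crates
  D4–S1: 65 crates
  D4–S2: 30 crates
Total cost = £3990.
So D4→S1 carries 65 crates.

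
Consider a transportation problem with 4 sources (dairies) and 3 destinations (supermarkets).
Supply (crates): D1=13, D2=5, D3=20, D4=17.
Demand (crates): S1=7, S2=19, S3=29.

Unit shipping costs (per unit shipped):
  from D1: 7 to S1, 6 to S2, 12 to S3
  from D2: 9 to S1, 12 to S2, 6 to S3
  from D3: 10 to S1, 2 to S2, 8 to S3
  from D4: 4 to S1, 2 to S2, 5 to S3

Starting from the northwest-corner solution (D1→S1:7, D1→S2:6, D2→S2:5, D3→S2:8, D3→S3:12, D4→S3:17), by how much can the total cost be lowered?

60

Current plan cost = 7·7 + 6·6 + 5·12 + 8·2 + 12·8 + 17·5 = 342.
Optimal plan:
  D1–S1: 7 × 7 = 49
  D1–S2: 6 × 6 = 36
  D2–S3: 5 × 6 = 30
  D3–S2: 13 × 2 = 26
  D3–S3: 7 × 8 = 56
  D4–S3: 17 × 5 = 85
Optimal cost = 282.
Saving = 342 − 282 = 60.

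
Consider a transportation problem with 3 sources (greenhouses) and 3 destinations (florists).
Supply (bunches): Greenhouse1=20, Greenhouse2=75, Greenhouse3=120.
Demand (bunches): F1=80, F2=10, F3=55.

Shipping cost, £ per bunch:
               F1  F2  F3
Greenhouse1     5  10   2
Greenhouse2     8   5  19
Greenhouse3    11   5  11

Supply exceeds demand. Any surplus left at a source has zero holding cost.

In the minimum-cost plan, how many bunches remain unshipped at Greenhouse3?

70

An optimal plan:
  Greenhouse1 to F3: 20 × £2 = £40
  Greenhouse2 to F1: 75 × £8 = £600
  Greenhouse3 to F1: 5 × £11 = £55
  Greenhouse3 to F2: 10 × £5 = £50
  Greenhouse3 to F3: 35 × £11 = £385
Total cost = £1130.
Greenhouse3 ships 50 of its 120, leaving 70.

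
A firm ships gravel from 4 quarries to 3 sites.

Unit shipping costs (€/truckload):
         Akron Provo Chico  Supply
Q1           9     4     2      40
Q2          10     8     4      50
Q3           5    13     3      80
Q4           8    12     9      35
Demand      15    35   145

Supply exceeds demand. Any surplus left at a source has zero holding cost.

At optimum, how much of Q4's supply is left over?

An optimal plan:
  Q1–Provo: 35 × €4 = €140
  Q1–Chico: 5 × €2 = €10
  Q2–Chico: 50 × €4 = €200
  Q3–Chico: 80 × €3 = €240
  Q4–Akron: 15 × €8 = €120
  Q4–Chico: 10 × €9 = €90
Total cost = €800.
Q4 ships 25 of its 35, leaving 10.

10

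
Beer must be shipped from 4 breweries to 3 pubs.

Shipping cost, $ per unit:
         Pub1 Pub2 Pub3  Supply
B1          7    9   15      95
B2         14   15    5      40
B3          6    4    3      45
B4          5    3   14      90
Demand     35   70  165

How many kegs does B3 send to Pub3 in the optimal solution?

45

Solving gives:
  B1 to Pub1: 15 × $7 = $105
  B1 to Pub3: 80 × $15 = $1200
  B2 to Pub3: 40 × $5 = $200
  B3 to Pub3: 45 × $3 = $135
  B4 to Pub1: 20 × $5 = $100
  B4 to Pub2: 70 × $3 = $210
Total cost = $1950.
So B3→Pub3 carries 45 kegs.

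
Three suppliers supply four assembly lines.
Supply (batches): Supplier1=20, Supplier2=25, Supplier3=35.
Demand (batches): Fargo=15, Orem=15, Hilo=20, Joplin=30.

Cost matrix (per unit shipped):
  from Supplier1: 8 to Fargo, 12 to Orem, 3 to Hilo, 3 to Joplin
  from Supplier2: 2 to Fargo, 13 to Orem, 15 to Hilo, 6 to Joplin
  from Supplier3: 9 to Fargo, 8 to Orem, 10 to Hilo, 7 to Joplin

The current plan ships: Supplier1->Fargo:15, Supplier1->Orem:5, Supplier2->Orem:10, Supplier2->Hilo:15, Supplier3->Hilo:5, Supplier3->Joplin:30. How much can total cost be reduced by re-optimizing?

385

Current plan cost = 15·8 + 5·12 + 10·13 + 15·15 + 5·10 + 30·7 = 795.
Optimal plan:
  Supplier1→Hilo: 20 batches
  Supplier2→Fargo: 15 batches
  Supplier2→Joplin: 10 batches
  Supplier3→Orem: 15 batches
  Supplier3→Joplin: 20 batches
Optimal cost = 410.
Saving = 795 − 410 = 385.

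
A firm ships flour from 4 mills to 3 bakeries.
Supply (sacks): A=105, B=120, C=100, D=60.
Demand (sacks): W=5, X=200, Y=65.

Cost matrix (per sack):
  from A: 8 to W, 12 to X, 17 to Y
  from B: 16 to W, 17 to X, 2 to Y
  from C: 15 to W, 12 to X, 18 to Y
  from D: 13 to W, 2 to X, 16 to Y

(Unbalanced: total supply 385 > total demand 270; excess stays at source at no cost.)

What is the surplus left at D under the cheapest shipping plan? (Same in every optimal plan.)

0

An optimal plan:
  A to W: 5 × 8 = 40
  A to X: 40 × 12 = 480
  B to Y: 65 × 2 = 130
  C to X: 100 × 12 = 1200
  D to X: 60 × 2 = 120
Total cost = 1970.
D ships 60 of its 60, leaving 0.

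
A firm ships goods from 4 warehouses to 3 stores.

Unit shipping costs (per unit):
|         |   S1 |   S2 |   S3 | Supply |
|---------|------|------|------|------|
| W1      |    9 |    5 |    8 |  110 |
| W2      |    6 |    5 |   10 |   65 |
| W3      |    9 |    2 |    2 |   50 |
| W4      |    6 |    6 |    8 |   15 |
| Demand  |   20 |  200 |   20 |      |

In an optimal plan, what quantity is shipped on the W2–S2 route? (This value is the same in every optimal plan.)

60

Optimal shipments:
  W1–S2: 110 × 5 = 550
  W2–S1: 5 × 6 = 30
  W2–S2: 60 × 5 = 300
  W3–S2: 30 × 2 = 60
  W3–S3: 20 × 2 = 40
  W4–S1: 15 × 6 = 90
Total cost = 1070.
So W2→S2 carries 60 units.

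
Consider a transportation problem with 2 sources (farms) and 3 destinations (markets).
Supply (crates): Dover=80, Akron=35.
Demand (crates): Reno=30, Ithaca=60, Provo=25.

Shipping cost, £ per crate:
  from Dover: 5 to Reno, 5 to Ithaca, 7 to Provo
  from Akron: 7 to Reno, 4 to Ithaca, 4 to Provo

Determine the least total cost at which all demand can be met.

540

An optimal shipping plan:
  Dover->Reno: 30 × £5 = £150
  Dover->Ithaca: 50 × £5 = £250
  Akron->Ithaca: 10 × £4 = £40
  Akron->Provo: 25 × £4 = £100
Total = 150 + 250 + 40 + 100 = £540.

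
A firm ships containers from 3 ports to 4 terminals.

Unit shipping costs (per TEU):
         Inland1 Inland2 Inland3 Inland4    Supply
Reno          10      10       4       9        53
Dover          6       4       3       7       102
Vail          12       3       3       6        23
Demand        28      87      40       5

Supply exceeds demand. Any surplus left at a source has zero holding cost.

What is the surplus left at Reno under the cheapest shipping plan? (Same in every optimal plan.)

Minimum-cost shipments:
  Reno–Inland3: 35 × 4 = 140
  Dover–Inland1: 28 × 6 = 168
  Dover–Inland2: 69 × 4 = 276
  Dover–Inland3: 5 × 3 = 15
  Vail–Inland2: 18 × 3 = 54
  Vail–Inland4: 5 × 6 = 30
Total cost = 683.
Reno ships 35 of its 53, leaving 18.

18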